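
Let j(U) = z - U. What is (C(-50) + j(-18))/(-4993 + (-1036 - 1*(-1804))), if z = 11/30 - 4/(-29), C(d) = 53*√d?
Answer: -16099/3675750 - 53*I*√2/845 ≈ -0.0043798 - 0.088702*I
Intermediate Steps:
z = 439/870 (z = 11*(1/30) - 4*(-1/29) = 11/30 + 4/29 = 439/870 ≈ 0.50460)
j(U) = 439/870 - U
(C(-50) + j(-18))/(-4993 + (-1036 - 1*(-1804))) = (53*√(-50) + (439/870 - 1*(-18)))/(-4993 + (-1036 - 1*(-1804))) = (53*(5*I*√2) + (439/870 + 18))/(-4993 + (-1036 + 1804)) = (265*I*√2 + 16099/870)/(-4993 + 768) = (16099/870 + 265*I*√2)/(-4225) = (16099/870 + 265*I*√2)*(-1/4225) = -16099/3675750 - 53*I*√2/845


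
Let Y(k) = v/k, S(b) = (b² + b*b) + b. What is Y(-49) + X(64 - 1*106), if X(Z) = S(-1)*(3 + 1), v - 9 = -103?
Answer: 290/49 ≈ 5.9184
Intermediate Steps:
v = -94 (v = 9 - 103 = -94)
S(b) = b + 2*b² (S(b) = (b² + b²) + b = 2*b² + b = b + 2*b²)
Y(k) = -94/k
X(Z) = 4 (X(Z) = (-(1 + 2*(-1)))*(3 + 1) = -(1 - 2)*4 = -1*(-1)*4 = 1*4 = 4)
Y(-49) + X(64 - 1*106) = -94/(-49) + 4 = -94*(-1/49) + 4 = 94/49 + 4 = 290/49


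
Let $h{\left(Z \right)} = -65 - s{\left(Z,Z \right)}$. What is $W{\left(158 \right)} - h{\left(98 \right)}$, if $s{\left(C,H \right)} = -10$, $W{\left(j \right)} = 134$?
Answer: $189$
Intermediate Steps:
$h{\left(Z \right)} = -55$ ($h{\left(Z \right)} = -65 - -10 = -65 + 10 = -55$)
$W{\left(158 \right)} - h{\left(98 \right)} = 134 - -55 = 134 + 55 = 189$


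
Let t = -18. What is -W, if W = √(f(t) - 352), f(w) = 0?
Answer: -4*I*√22 ≈ -18.762*I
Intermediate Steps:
W = 4*I*√22 (W = √(0 - 352) = √(-352) = 4*I*√22 ≈ 18.762*I)
-W = -4*I*√22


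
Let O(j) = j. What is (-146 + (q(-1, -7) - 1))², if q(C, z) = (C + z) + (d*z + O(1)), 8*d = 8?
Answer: 25921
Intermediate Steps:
d = 1 (d = (⅛)*8 = 1)
q(C, z) = 1 + C + 2*z (q(C, z) = (C + z) + (1*z + 1) = (C + z) + (z + 1) = (C + z) + (1 + z) = 1 + C + 2*z)
(-146 + (q(-1, -7) - 1))² = (-146 + ((1 - 1 + 2*(-7)) - 1))² = (-146 + ((1 - 1 - 14) - 1))² = (-146 + (-14 - 1))² = (-146 - 15)² = (-161)² = 25921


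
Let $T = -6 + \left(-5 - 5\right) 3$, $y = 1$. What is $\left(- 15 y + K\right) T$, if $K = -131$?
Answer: $5256$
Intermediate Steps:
$T = -36$ ($T = -6 + \left(-5 - 5\right) 3 = -6 - 30 = -36$)
$\left(- 15 y + K\right) T = \left(\left(-15\right) 1 - 131\right) \left(-36\right) = \left(-15 - 131\right) \left(-36\right) = \left(-146\right) \left(-36\right) = 5256$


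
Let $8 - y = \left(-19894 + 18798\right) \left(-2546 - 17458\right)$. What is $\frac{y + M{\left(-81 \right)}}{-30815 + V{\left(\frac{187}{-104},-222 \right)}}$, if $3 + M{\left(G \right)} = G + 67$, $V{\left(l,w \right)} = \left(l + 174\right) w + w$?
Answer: $\frac{1140068436}{3601823} \approx 316.53$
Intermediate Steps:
$V{\left(l,w \right)} = w + w \left(174 + l\right)$ ($V{\left(l,w \right)} = \left(174 + l\right) w + w = w \left(174 + l\right) + w = w + w \left(174 + l\right)$)
$M{\left(G \right)} = 64 + G$ ($M{\left(G \right)} = -3 + \left(G + 67\right) = -3 + \left(67 + G\right) = 64 + G$)
$y = -21924376$ ($y = 8 - \left(-19894 + 18798\right) \left(-2546 - 17458\right) = 8 - \left(-1096\right) \left(-20004\right) = 8 - 21924384 = -21924376$)
$\frac{y + M{\left(-81 \right)}}{-30815 + V{\left(\frac{187}{-104},-222 \right)}} = \frac{-21924376 + \left(64 - 81\right)}{-30815 - 222 \left(175 + \frac{187}{-104}\right)} = \frac{-21924376 - 17}{-30815 - 222 \left(175 + 187 \left(- \frac{1}{104}\right)\right)} = - \frac{21924393}{-30815 - 222 \left(175 - \frac{187}{104}\right)} = - \frac{21924393}{-30815 - \frac{1999443}{52}} = - \frac{21924393}{- \frac{3601823}{52}} = \left(-21924393\right) \left(- \frac{52}{3601823}\right) = \frac{1140068436}{3601823}$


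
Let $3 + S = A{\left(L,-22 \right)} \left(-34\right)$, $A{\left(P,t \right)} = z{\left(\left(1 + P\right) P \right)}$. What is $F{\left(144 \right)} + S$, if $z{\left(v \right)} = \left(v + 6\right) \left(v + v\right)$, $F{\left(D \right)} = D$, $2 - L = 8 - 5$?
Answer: $141$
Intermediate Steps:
$L = -1$ ($L = 2 - \left(8 - 5\right) = 2 - 3 = -1$)
$z{\left(v \right)} = 2 v \left(6 + v\right)$ ($z{\left(v \right)} = \left(6 + v\right) 2 v = 2 v \left(6 + v\right)$)
$A{\left(P,t \right)} = 2 P \left(1 + P\right) \left(6 + P \left(1 + P\right)\right)$ ($A{\left(P,t \right)} = 2 \left(1 + P\right) P \left(6 + \left(1 + P\right) P\right) = 2 P \left(1 + P\right) \left(6 + P \left(1 + P\right)\right)$)
$S = -3$ ($S = -3 + 2 \left(-1\right) \left(1 - 1\right) \left(6 - \left(1 - 1\right)\right) \left(-34\right) = -3 + 2 \left(-1\right) 0 \left(6 - 0\right) \left(-34\right) = -3 + 2 \left(-1\right) 0 \left(6 + 0\right) \left(-34\right) = -3 + 2 \left(-1\right) 0 \cdot 6 \left(-34\right) = -3 + 0 \left(-34\right) = -3 + 0 = -3$)
$F{\left(144 \right)} + S = 144 - 3 = 141$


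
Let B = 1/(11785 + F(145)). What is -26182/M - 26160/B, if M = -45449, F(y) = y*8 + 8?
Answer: -15400415439338/45449 ≈ -3.3885e+8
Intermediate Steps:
F(y) = 8 + 8*y (F(y) = 8*y + 8 = 8 + 8*y)
B = 1/12953 (B = 1/(11785 + (8 + 8*145)) = 1/(11785 + (8 + 1160)) = 1/(11785 + 1168) = 1/12953 ≈ 7.7202e-5)
-26182/M - 26160/B = -26182/(-45449) - 26160/1/12953 = -26182*(-1/45449) - 26160*12953 = 26182/45449 - 338850480 = -15400415439338/45449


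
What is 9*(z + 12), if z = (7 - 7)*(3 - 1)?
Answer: 108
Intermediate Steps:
z = 0 (z = 0*2 = 0)
9*(z + 12) = 9*(0 + 12) = 9*12 = 108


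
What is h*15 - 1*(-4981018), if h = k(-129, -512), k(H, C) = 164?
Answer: 4983478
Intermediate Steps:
h = 164
h*15 - 1*(-4981018) = 164*15 - 1*(-4981018) = 2460 + 4981018 = 4983478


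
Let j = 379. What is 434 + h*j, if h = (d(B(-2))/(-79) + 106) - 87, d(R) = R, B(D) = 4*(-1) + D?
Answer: 605439/79 ≈ 7663.8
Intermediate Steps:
B(D) = -4 + D
h = 1507/79 (h = ((-4 - 2)/(-79) + 106) - 87 = (-6*(-1/79) + 106) - 87 = (6/79 + 106) - 87 = 8380/79 - 87 = 1507/79 ≈ 19.076)
434 + h*j = 434 + (1507/79)*379 = 434 + 571153/79 = 605439/79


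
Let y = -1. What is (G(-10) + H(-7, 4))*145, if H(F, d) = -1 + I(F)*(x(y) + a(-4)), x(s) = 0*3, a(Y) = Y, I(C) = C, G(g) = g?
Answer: 2465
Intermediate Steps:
x(s) = 0
H(F, d) = -1 - 4*F (H(F, d) = -1 + F*(0 - 4) = -1 + F*(-4) = -1 - 4*F)
(G(-10) + H(-7, 4))*145 = (-10 + (-1 - 4*(-7)))*145 = (-10 + (-1 + 28))*145 = (-10 + 27)*145 = 17*145 = 2465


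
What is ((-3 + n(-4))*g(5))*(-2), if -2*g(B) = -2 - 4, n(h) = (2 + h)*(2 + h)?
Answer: -6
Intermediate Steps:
n(h) = (2 + h)²
g(B) = 3 (g(B) = -(-2 - 4)/2 = -½*(-6) = 3)
((-3 + n(-4))*g(5))*(-2) = ((-3 + (2 - 4)²)*3)*(-2) = ((-3 + (-2)²)*3)*(-2) = ((-3 + 4)*3)*(-2) = (1*3)*(-2) = 3*(-2) = -6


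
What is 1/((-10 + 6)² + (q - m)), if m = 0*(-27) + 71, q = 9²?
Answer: 1/26 ≈ 0.038462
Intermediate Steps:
q = 81
m = 71 (m = 0 + 71 = 71)
1/((-10 + 6)² + (q - m)) = 1/((-10 + 6)² + (81 - 1*71)) = 1/((-4)² + (81 - 71)) = 1/(16 + 10) = 1/26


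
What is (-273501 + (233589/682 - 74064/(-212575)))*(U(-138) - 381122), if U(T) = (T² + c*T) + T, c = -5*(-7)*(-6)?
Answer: 599846252943410826/6589825 ≈ 9.1026e+10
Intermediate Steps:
c = -210 (c = 35*(-6) = -210)
U(T) = T² - 209*T (U(T) = (T² - 210*T) + T = T² - 209*T)
(-273501 + (233589/682 - 74064/(-212575)))*(U(-138) - 381122) = (-273501 + (233589/682 - 74064/(-212575)))*(-138*(-209 - 138) - 381122) = (-273501 + (233589*(1/682) - 74064*(-1/212575)))*(-138*(-347) - 381122) = (-273501 + (233589/682 + 74064/212575))*(47886 - 381122) = (-273501 + 4518699393/13179650)*(-333236) = -3600128755257/13179650*(-333236) = 599846252943410826/6589825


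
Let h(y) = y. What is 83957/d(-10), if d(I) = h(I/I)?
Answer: 83957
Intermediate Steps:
d(I) = 1 (d(I) = I/I = 1)
83957/d(-10) = 83957/1 = 83957*1 = 83957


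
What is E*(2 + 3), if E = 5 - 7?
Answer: -10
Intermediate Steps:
E = -2
E*(2 + 3) = -2*(2 + 3) = -2*5 = -10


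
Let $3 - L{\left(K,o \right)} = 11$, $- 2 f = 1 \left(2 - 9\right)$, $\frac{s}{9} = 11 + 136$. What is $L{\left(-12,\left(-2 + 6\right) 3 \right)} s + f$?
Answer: $- \frac{21161}{2} \approx -10581.0$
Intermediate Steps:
$s = 1323$ ($s = 9 \left(11 + 136\right) = 9 \cdot 147 = 1323$)
$f = \frac{7}{2}$ ($f = - \frac{1 \left(2 - 9\right)}{2} = - \frac{1 \left(-7\right)}{2} = \left(- \frac{1}{2}\right) \left(-7\right) = \frac{7}{2} \approx 3.5$)
$L{\left(K,o \right)} = -8$ ($L{\left(K,o \right)} = 3 - 11 = -8$)
$L{\left(-12,\left(-2 + 6\right) 3 \right)} s + f = \left(-8\right) 1323 + \frac{7}{2} = -10584 + \frac{7}{2} = - \frac{21161}{2}$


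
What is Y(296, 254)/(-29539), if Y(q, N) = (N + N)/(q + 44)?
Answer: -127/2510815 ≈ -5.0581e-5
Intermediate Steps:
Y(q, N) = 2*N/(44 + q) (Y(q, N) = (2*N)/(44 + q) = 2*N/(44 + q))
Y(296, 254)/(-29539) = (2*254/(44 + 296))/(-29539) = (2*254/340)*(-1/29539) = (2*254*(1/340))*(-1/29539) = (127/85)*(-1/29539) = -127/2510815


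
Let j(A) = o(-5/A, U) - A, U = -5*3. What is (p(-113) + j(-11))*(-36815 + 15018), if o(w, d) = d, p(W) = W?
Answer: 2550249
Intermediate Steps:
U = -15
j(A) = -15 - A
(p(-113) + j(-11))*(-36815 + 15018) = (-113 + (-15 - 1*(-11)))*(-36815 + 15018) = (-113 + (-15 + 11))*(-21797) = (-113 - 4)*(-21797) = -117*(-21797) = 2550249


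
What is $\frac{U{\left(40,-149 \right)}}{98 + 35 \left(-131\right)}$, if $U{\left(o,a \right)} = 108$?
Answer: $- \frac{108}{4487} \approx -0.02407$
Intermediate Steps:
$\frac{U{\left(40,-149 \right)}}{98 + 35 \left(-131\right)} = \frac{108}{98 + 35 \left(-131\right)} = \frac{108}{98 - 4585} = \frac{108}{-4487} = 108 \left(- \frac{1}{4487}\right) = - \frac{108}{4487}$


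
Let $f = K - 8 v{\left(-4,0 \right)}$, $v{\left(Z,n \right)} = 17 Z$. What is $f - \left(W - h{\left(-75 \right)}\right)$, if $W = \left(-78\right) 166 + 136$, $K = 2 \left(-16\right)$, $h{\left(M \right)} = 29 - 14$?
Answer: $13339$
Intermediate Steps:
$h{\left(M \right)} = 15$
$K = -32$
$W = -12812$ ($W = -12948 + 136 = -12812$)
$f = 512$ ($f = -32 - 8 \cdot 17 \left(-4\right) = -32 - -544 = -32 + 544 = 512$)
$f - \left(W - h{\left(-75 \right)}\right) = 512 + \left(15 - -12812\right) = 512 + \left(15 + 12812\right) = 512 + 12827 = 13339$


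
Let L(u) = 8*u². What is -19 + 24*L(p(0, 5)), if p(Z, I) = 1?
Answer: 173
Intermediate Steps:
-19 + 24*L(p(0, 5)) = -19 + 24*(8*1²) = -19 + 24*(8*1) = -19 + 24*8 = -19 + 192 = 173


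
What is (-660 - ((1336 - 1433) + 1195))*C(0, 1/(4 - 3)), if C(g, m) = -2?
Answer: 3516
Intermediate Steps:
(-660 - ((1336 - 1433) + 1195))*C(0, 1/(4 - 3)) = (-660 - ((1336 - 1433) + 1195))*(-2) = (-660 - (-97 + 1195))*(-2) = (-660 - 1*1098)*(-2) = (-660 - 1098)*(-2) = -1758*(-2) = 3516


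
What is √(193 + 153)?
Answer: √346 ≈ 18.601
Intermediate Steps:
√(193 + 153) = √346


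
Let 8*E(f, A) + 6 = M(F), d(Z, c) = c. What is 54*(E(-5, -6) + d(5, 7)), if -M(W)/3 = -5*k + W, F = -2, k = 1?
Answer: 1917/4 ≈ 479.25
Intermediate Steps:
M(W) = 15 - 3*W (M(W) = -3*(-5*1 + W) = -3*(-5 + W) = 15 - 3*W)
E(f, A) = 15/8 (E(f, A) = -3/4 + (15 - 3*(-2))/8 = -3/4 + (15 + 6)/8 = -3/4 + (1/8)*21 = -3/4 + 21/8 = 15/8)
54*(E(-5, -6) + d(5, 7)) = 54*(15/8 + 7) = 54*(71/8) = 1917/4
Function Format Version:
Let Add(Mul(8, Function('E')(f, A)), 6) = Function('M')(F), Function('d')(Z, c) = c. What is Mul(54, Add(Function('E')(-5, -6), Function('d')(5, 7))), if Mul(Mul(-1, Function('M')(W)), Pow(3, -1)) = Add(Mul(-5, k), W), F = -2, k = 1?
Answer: Rational(1917, 4) ≈ 479.25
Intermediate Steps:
Function('M')(W) = Add(15, Mul(-3, W)) (Function('M')(W) = Mul(-3, Add(Mul(-5, 1), W)) = Mul(-3, Add(-5, W)) = Add(15, Mul(-3, W)))
Function('E')(f, A) = Rational(15, 8) (Function('E')(f, A) = Add(Rational(-3, 4), Mul(Rational(1, 8), Add(15, Mul(-3, -2)))) = Add(Rational(-3, 4), Mul(Rational(1, 8), Add(15, 6))) = Add(Rational(-3, 4), Mul(Rational(1, 8), 21)) = Add(Rational(-3, 4), Rational(21, 8)) = Rational(15, 8))
Mul(54, Add(Function('E')(-5, -6), Function('d')(5, 7))) = Mul(54, Add(Rational(15, 8), 7)) = Mul(54, Rational(71, 8)) = Rational(1917, 4)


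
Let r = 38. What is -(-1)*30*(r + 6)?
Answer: 1320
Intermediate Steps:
-(-1)*30*(r + 6) = -(-1)*30*(38 + 6) = -(-1)*30*44 = -(-1)*1320 = -1*(-1320) = 1320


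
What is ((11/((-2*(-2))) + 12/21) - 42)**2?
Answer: 1172889/784 ≈ 1496.0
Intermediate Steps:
((11/((-2*(-2))) + 12/21) - 42)**2 = ((11/4 + 12*(1/21)) - 42)**2 = ((11*(1/4) + 4/7) - 42)**2 = ((11/4 + 4/7) - 42)**2 = (93/28 - 42)**2 = (-1083/28)**2 = 1172889/784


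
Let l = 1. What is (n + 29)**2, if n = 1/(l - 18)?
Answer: 242064/289 ≈ 837.59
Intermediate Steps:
n = -1/17 (n = 1/(1 - 18) = 1/(-17) = -1/17 ≈ -0.058824)
(n + 29)**2 = (-1/17 + 29)**2 = (492/17)**2 = 242064/289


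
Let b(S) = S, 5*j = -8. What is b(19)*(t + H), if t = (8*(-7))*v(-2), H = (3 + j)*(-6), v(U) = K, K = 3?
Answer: -16758/5 ≈ -3351.6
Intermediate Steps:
j = -8/5 (j = (⅕)*(-8) = -8/5 ≈ -1.6000)
v(U) = 3
H = -42/5 (H = (3 - 8/5)*(-6) = (7/5)*(-6) = -42/5 ≈ -8.4000)
t = -168 (t = (8*(-7))*3 = -56*3 = -168)
b(19)*(t + H) = 19*(-168 - 42/5) = 19*(-882/5) = -16758/5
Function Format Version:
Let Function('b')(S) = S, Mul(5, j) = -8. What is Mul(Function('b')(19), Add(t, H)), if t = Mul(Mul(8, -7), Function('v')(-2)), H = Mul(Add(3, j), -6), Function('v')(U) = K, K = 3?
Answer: Rational(-16758, 5) ≈ -3351.6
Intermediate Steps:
j = Rational(-8, 5) (j = Mul(Rational(1, 5), -8) = Rational(-8, 5) ≈ -1.6000)
Function('v')(U) = 3
H = Rational(-42, 5) (H = Mul(Add(3, Rational(-8, 5)), -6) = Mul(Rational(7, 5), -6) = Rational(-42, 5) ≈ -8.4000)
t = -168 (t = Mul(Mul(8, -7), 3) = Mul(-56, 3) = -168)
Mul(Function('b')(19), Add(t, H)) = Mul(19, Add(-168, Rational(-42, 5))) = Mul(19, Rational(-882, 5)) = Rational(-16758, 5)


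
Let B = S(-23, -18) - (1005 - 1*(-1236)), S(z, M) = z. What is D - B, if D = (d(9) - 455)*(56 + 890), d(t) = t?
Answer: -419652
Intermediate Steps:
D = -421916 (D = (9 - 455)*(56 + 890) = -446*946 = -421916)
B = -2264 (B = -23 - (1005 - 1*(-1236)) = -23 - (1005 + 1236) = -23 - 1*2241 = -23 - 2241 = -2264)
D - B = -421916 - 1*(-2264) = -421916 + 2264 = -419652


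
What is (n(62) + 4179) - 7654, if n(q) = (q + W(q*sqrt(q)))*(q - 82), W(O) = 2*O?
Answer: -4715 - 2480*sqrt(62) ≈ -24243.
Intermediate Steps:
n(q) = (-82 + q)*(q + 2*q**(3/2)) (n(q) = (q + 2*(q*sqrt(q)))*(q - 82) = (q + 2*q**(3/2))*(-82 + q) = (-82 + q)*(q + 2*q**(3/2)))
(n(62) + 4179) - 7654 = ((62**2 - 10168*sqrt(62) - 82*62 + 2*62**(5/2)) + 4179) - 7654 = ((3844 - 10168*sqrt(62) - 5084 + 2*(3844*sqrt(62))) + 4179) - 7654 = ((3844 - 10168*sqrt(62) - 5084 + 7688*sqrt(62)) + 4179) - 7654 = ((-1240 - 2480*sqrt(62)) + 4179) - 7654 = (2939 - 2480*sqrt(62)) - 7654 = -4715 - 2480*sqrt(62)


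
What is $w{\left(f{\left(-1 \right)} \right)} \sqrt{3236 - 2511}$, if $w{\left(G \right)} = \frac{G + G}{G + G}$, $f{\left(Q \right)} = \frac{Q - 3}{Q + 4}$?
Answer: $5 \sqrt{29} \approx 26.926$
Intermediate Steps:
$f{\left(Q \right)} = \frac{-3 + Q}{4 + Q}$
$w{\left(G \right)} = 1$ ($w{\left(G \right)} = \frac{2 G}{2 G} = 2 G \frac{1}{2 G} = 1$)
$w{\left(f{\left(-1 \right)} \right)} \sqrt{3236 - 2511} = 1 \sqrt{3236 - 2511} = 1 \sqrt{725} = 1 \cdot 5 \sqrt{29} = 5 \sqrt{29}$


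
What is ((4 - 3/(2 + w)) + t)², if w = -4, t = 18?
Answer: 2209/4 ≈ 552.25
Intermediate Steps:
((4 - 3/(2 + w)) + t)² = ((4 - 3/(2 - 4)) + 18)² = ((4 - 3/(-2)) + 18)² = ((4 - ½*(-3)) + 18)² = ((4 + 3/2) + 18)² = (11/2 + 18)² = (47/2)² = 2209/4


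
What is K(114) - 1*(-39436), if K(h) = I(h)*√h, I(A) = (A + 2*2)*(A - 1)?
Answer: 39436 + 13334*√114 ≈ 1.8180e+5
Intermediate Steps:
I(A) = (-1 + A)*(4 + A) (I(A) = (A + 4)*(-1 + A) = (4 + A)*(-1 + A) = (-1 + A)*(4 + A))
K(h) = √h*(-4 + h² + 3*h) (K(h) = (-4 + h² + 3*h)*√h = √h*(-4 + h² + 3*h))
K(114) - 1*(-39436) = √114*(-4 + 114² + 3*114) - 1*(-39436) = √114*(-4 + 12996 + 342) + 39436 = √114*13334 + 39436 = 13334*√114 + 39436 = 39436 + 13334*√114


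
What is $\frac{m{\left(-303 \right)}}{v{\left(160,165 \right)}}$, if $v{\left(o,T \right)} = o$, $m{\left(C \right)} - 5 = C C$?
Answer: $\frac{45907}{80} \approx 573.84$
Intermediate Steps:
$m{\left(C \right)} = 5 + C^{2}$ ($m{\left(C \right)} = 5 + C C = 5 + C^{2}$)
$\frac{m{\left(-303 \right)}}{v{\left(160,165 \right)}} = \frac{5 + \left(-303\right)^{2}}{160} = \left(5 + 91809\right) \frac{1}{160} = 91814 \cdot \frac{1}{160} = \frac{45907}{80}$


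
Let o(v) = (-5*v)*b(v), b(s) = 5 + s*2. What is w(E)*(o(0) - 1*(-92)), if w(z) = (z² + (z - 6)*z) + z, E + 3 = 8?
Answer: 2300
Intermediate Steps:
E = 5 (E = -3 + 8 = 5)
b(s) = 5 + 2*s
o(v) = -5*v*(5 + 2*v) (o(v) = (-5*v)*(5 + 2*v) = -5*v*(5 + 2*v))
w(z) = z + z² + z*(-6 + z) (w(z) = (z² + (-6 + z)*z) + z = (z² + z*(-6 + z)) + z = z + z² + z*(-6 + z))
w(E)*(o(0) - 1*(-92)) = (5*(-5 + 2*5))*(-5*0*(5 + 2*0) - 1*(-92)) = (5*(-5 + 10))*(-5*0*(5 + 0) + 92) = (5*5)*(-5*0*5 + 92) = 25*(0 + 92) = 25*92 = 2300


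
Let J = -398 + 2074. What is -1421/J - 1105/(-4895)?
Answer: -1020763/1640804 ≈ -0.62211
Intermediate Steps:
J = 1676
-1421/J - 1105/(-4895) = -1421/1676 - 1105/(-4895) = -1421*1/1676 - 1105*(-1/4895) = -1421/1676 + 221/979 = -1020763/1640804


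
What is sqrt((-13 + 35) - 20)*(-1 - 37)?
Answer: -38*sqrt(2) ≈ -53.740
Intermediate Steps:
sqrt((-13 + 35) - 20)*(-1 - 37) = sqrt(22 - 20)*(-38) = sqrt(2)*(-38) = -38*sqrt(2)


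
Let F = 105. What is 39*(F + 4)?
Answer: 4251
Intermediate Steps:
39*(F + 4) = 39*(105 + 4) = 39*109 = 4251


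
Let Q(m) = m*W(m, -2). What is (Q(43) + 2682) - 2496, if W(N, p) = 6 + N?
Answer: 2293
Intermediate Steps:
Q(m) = m*(6 + m)
(Q(43) + 2682) - 2496 = (43*(6 + 43) + 2682) - 2496 = (43*49 + 2682) - 2496 = (2107 + 2682) - 2496 = 4789 - 2496 = 2293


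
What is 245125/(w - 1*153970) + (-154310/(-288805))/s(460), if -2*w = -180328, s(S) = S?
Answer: -813877097091/211916156045 ≈ -3.8406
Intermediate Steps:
w = 90164 (w = -½*(-180328) = 90164)
245125/(w - 1*153970) + (-154310/(-288805))/s(460) = 245125/(90164 - 1*153970) - 154310/(-288805)/460 = 245125/(90164 - 153970) - 154310*(-1/288805)*(1/460) = 245125/(-63806) + (30862/57761)*(1/460) = 245125*(-1/63806) + 15431/13285030 = -245125/63806 + 15431/13285030 = -813877097091/211916156045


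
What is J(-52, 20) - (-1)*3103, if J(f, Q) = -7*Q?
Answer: 2963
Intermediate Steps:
J(-52, 20) - (-1)*3103 = -7*20 - (-1)*3103 = -140 - 1*(-3103) = -140 + 3103 = 2963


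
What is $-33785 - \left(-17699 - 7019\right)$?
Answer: $-9067$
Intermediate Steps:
$-33785 - \left(-17699 - 7019\right) = -33785 - -24718 = -33785 + 24718 = -9067$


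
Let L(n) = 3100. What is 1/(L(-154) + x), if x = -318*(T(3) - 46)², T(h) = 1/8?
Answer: -32/21316351 ≈ -1.5012e-6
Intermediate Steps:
T(h) = ⅛
x = -21415551/32 (x = -318*(⅛ - 46)² = -318*(-367/8)² = -318*134689/64 = -21415551/32 ≈ -6.6924e+5)
1/(L(-154) + x) = 1/(3100 - 21415551/32) = 1/(-21316351/32) = -32/21316351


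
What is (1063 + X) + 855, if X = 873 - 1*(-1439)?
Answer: 4230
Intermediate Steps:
X = 2312 (X = 873 + 1439 = 2312)
(1063 + X) + 855 = (1063 + 2312) + 855 = 3375 + 855 = 4230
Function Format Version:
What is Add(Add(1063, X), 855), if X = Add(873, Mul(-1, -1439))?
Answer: 4230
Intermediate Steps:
X = 2312 (X = Add(873, 1439) = 2312)
Add(Add(1063, X), 855) = Add(Add(1063, 2312), 855) = Add(3375, 855) = 4230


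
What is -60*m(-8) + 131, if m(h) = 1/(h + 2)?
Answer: 141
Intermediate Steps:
m(h) = 1/(2 + h)
-60*m(-8) + 131 = -60/(2 - 8) + 131 = -60/(-6) + 131 = -60*(-⅙) + 131 = 10 + 131 = 141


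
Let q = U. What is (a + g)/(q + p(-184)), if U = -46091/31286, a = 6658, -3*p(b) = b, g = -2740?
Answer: 367735644/5618351 ≈ 65.453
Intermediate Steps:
p(b) = -b/3
U = -46091/31286 (U = -46091*1/31286 = -46091/31286 ≈ -1.4732)
q = -46091/31286 ≈ -1.4732
(a + g)/(q + p(-184)) = (6658 - 2740)/(-46091/31286 - ⅓*(-184)) = 3918/(-46091/31286 + 184/3) = 3918/(5618351/93858) = 3918*(93858/5618351) = 367735644/5618351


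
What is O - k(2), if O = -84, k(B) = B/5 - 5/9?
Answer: -3773/45 ≈ -83.844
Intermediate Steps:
k(B) = -5/9 + B/5 (k(B) = B*(⅕) - 5*⅑ = B/5 - 5/9 = -5/9 + B/5)
O - k(2) = -84 - (-5/9 + (⅕)*2) = -84 - (-5/9 + ⅖) = -84 - 1*(-7/45) = -84 + 7/45 = -3773/45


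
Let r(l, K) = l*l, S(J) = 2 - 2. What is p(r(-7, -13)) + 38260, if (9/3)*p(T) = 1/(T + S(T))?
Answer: 5624221/147 ≈ 38260.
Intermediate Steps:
S(J) = 0
r(l, K) = l²
p(T) = 1/(3*T) (p(T) = 1/(3*(T + 0)) = 1/(3*T))
p(r(-7, -13)) + 38260 = 1/(3*((-7)²)) + 38260 = (⅓)/49 + 38260 = (⅓)*(1/49) + 38260 = 1/147 + 38260 = 5624221/147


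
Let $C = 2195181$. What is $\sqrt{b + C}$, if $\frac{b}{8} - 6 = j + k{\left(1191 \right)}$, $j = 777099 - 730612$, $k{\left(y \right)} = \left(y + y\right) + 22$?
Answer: $3 \sqrt{287373} \approx 1608.2$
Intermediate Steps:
$k{\left(y \right)} = 22 + 2 y$ ($k{\left(y \right)} = 2 y + 22 = 22 + 2 y$)
$j = 46487$
$b = 391176$ ($b = 48 + 8 \left(46487 + \left(22 + 2 \cdot 1191\right)\right) = 48 + 8 \left(46487 + \left(22 + 2382\right)\right) = 48 + 8 \left(46487 + 2404\right) = 48 + 8 \cdot 48891 = 48 + 391128 = 391176$)
$\sqrt{b + C} = \sqrt{391176 + 2195181} = \sqrt{2586357} = 3 \sqrt{287373}$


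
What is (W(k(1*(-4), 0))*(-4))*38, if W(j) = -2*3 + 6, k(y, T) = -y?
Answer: 0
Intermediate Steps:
W(j) = 0 (W(j) = -6 + 6 = 0)
(W(k(1*(-4), 0))*(-4))*38 = (0*(-4))*38 = 0*38 = 0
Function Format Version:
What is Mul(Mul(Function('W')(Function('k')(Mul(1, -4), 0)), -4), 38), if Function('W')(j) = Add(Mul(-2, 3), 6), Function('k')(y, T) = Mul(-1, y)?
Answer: 0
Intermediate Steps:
Function('W')(j) = 0 (Function('W')(j) = Add(-6, 6) = 0)
Mul(Mul(Function('W')(Function('k')(Mul(1, -4), 0)), -4), 38) = Mul(Mul(0, -4), 38) = Mul(0, 38) = 0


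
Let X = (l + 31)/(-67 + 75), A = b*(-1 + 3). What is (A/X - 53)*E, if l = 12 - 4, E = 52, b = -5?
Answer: -8588/3 ≈ -2862.7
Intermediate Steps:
l = 8
A = -10 (A = -5*(-1 + 3) = -5*2 = -10)
X = 39/8 (X = (8 + 31)/(-67 + 75) = 39/8 ≈ 4.8750)
(A/X - 53)*E = (-10/39/8 - 53)*52 = (-10*8/39 - 53)*52 = (-80/39 - 53)*52 = -2147/39*52 = -8588/3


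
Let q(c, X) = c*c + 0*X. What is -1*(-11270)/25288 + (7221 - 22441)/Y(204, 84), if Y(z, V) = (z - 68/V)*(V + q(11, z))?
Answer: 177571289/2212029868 ≈ 0.080275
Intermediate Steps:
q(c, X) = c² (q(c, X) = c² + 0 = c²)
Y(z, V) = (121 + V)*(z - 68/V) (Y(z, V) = (z - 68/V)*(V + 11²) = (z - 68/V)*(V + 121) = (z - 68/V)*(121 + V) = (121 + V)*(z - 68/V))
-1*(-11270)/25288 + (7221 - 22441)/Y(204, 84) = -1*(-11270)/25288 + (7221 - 22441)/(-68 - 8228/84 + 121*204 + 84*204) = 11270*(1/25288) - 15220/(-68 - 8228*1/84 + 24684 + 17136) = 5635/12644 - 15220/(-68 - 2057/21 + 24684 + 17136) = 5635/12644 - 15220/874735/21 = 5635/12644 - 15220*21/874735 = 5635/12644 - 63924/174947 = 177571289/2212029868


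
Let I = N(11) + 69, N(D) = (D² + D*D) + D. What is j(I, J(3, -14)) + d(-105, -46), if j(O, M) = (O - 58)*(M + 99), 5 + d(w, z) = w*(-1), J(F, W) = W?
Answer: 22540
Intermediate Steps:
N(D) = D + 2*D² (N(D) = (D² + D²) + D = 2*D² + D = D + 2*D²)
d(w, z) = -5 - w (d(w, z) = -5 + w*(-1) = -5 - w)
I = 322 (I = 11*(1 + 2*11) + 69 = 11*(1 + 22) + 69 = 11*23 + 69 = 253 + 69 = 322)
j(O, M) = (-58 + O)*(99 + M)
j(I, J(3, -14)) + d(-105, -46) = (-5742 - 58*(-14) + 99*322 - 14*322) + (-5 - 1*(-105)) = (-5742 + 812 + 31878 - 4508) + (-5 + 105) = 22440 + 100 = 22540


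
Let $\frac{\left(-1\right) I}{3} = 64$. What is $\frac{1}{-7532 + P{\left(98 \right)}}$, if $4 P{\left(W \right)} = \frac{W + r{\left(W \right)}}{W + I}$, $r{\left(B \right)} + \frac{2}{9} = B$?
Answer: $- \frac{1692}{12745025} \approx -0.00013276$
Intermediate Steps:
$I = -192$ ($I = \left(-3\right) 64 = -192$)
$r{\left(B \right)} = - \frac{2}{9} + B$
$P{\left(W \right)} = \frac{- \frac{2}{9} + 2 W}{4 \left(-192 + W\right)}$ ($P{\left(W \right)} = \frac{\left(W + \left(- \frac{2}{9} + W\right)\right) \frac{1}{W - 192}}{4} = \frac{\left(- \frac{2}{9} + 2 W\right) \frac{1}{-192 + W}}{4} = \frac{\frac{1}{-192 + W} \left(- \frac{2}{9} + 2 W\right)}{4} = \frac{- \frac{2}{9} + 2 W}{4 \left(-192 + W\right)}$)
$\frac{1}{-7532 + P{\left(98 \right)}} = \frac{1}{-7532 + \frac{-1 + 9 \cdot 98}{18 \left(-192 + 98\right)}} = \frac{1}{-7532 + \frac{-1 + 882}{18 \left(-94\right)}} = \frac{1}{-7532 + \frac{1}{18} \left(- \frac{1}{94}\right) 881} = \frac{1}{-7532 - \frac{881}{1692}} = \frac{1}{- \frac{12745025}{1692}} = - \frac{1692}{12745025}$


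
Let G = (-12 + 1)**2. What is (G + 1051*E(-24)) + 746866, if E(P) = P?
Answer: 721763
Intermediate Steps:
G = 121 (G = (-11)**2 = 121)
(G + 1051*E(-24)) + 746866 = (121 + 1051*(-24)) + 746866 = (121 - 25224) + 746866 = -25103 + 746866 = 721763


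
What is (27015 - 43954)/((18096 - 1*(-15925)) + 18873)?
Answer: -16939/52894 ≈ -0.32024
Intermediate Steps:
(27015 - 43954)/((18096 - 1*(-15925)) + 18873) = -16939/((18096 + 15925) + 18873) = -16939/(34021 + 18873) = -16939/52894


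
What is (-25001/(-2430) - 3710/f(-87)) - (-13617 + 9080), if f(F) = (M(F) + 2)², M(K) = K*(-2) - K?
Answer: 764302278659/168080670 ≈ 4547.2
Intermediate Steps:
M(K) = -3*K (M(K) = -2*K - K = -3*K)
f(F) = (2 - 3*F)² (f(F) = (-3*F + 2)² = (2 - 3*F)²)
(-25001/(-2430) - 3710/f(-87)) - (-13617 + 9080) = (-25001/(-2430) - 3710/(-2 + 3*(-87))²) - (-13617 + 9080) = (-25001*(-1/2430) - 3710/(-2 - 261)²) - 1*(-4537) = (25001/2430 - 3710/((-263)²)) + 4537 = (25001/2430 - 3710/69169) + 4537 = 1720278869/168080670 + 4537 = 764302278659/168080670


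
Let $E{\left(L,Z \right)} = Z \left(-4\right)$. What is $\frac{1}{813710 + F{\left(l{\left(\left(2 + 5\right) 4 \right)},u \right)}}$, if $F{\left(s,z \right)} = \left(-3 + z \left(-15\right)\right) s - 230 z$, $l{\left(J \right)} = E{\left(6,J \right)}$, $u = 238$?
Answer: $\frac{1}{1159146} \approx 8.627 \cdot 10^{-7}$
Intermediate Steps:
$E{\left(L,Z \right)} = - 4 Z$
$l{\left(J \right)} = - 4 J$
$F{\left(s,z \right)} = - 230 z + s \left(-3 - 15 z\right)$ ($F{\left(s,z \right)} = \left(-3 - 15 z\right) s - 230 z = s \left(-3 - 15 z\right) - 230 z = - 230 z + s \left(-3 - 15 z\right)$)
$\frac{1}{813710 + F{\left(l{\left(\left(2 + 5\right) 4 \right)},u \right)}} = \frac{1}{813710 - \left(54740 + 3 \left(-4\right) \left(2 + 5\right) 4 + 15 \left(- 4 \left(2 + 5\right) 4\right) 238\right)} = \frac{1}{813710 - \left(54740 + 3 \left(-4\right) 7 \cdot 4 + 15 \left(- 4 \cdot 7 \cdot 4\right) 238\right)} = \frac{1}{813710 - \left(54740 + 3 \left(-4\right) 28 + 15 \left(\left(-4\right) 28\right) 238\right)} = \frac{1}{813710 - \left(54404 - 399840\right)} = \frac{1}{813710 + \left(-54740 + 336 + 399840\right)} = \frac{1}{813710 + 345436} = \frac{1}{1159146}$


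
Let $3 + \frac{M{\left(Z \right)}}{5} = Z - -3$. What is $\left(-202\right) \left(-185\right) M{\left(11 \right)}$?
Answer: $2055350$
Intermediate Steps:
$M{\left(Z \right)} = 5 Z$ ($M{\left(Z \right)} = -15 + 5 \left(Z - -3\right) = -15 + 5 \left(Z + 3\right) = -15 + 5 \left(3 + Z\right) = -15 + \left(15 + 5 Z\right) = 5 Z$)
$\left(-202\right) \left(-185\right) M{\left(11 \right)} = \left(-202\right) \left(-185\right) 5 \cdot 11 = 37370 \cdot 55 = 2055350$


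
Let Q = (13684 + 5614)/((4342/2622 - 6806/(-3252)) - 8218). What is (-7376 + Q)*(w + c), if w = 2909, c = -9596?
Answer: 95992927597640196/1945578241 ≈ 4.9339e+7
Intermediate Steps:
Q = -4570808492/1945578241 (Q = 19298/((4342*(1/2622) - 6806*(-1/3252)) - 8218) = 19298/((2171/1311 + 3403/1626) - 8218) = 19298/(887931/236854 - 8218) = 19298/(-1945578241/236854) = 19298*(-236854/1945578241) = -4570808492/1945578241 ≈ -2.3493)
(-7376 + Q)*(w + c) = (-7376 - 4570808492/1945578241)*(2909 - 9596) = -14355155914108/1945578241*(-6687) = 95992927597640196/1945578241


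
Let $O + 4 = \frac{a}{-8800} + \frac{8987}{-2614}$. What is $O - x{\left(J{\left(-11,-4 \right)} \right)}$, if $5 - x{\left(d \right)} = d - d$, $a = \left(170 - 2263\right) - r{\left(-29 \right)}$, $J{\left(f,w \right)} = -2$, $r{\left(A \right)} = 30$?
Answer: $- \frac{12752949}{1045600} \approx -12.197$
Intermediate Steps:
$a = -2123$ ($a = \left(170 - 2263\right) - 30 = -2093 - 30 = -2123$)
$x{\left(d \right)} = 5$ ($x{\left(d \right)} = 5 - \left(d - d\right) = 5 - 0 = 5 + 0 = 5$)
$O = - \frac{7524949}{1045600}$ ($O = -4 + \left(- \frac{2123}{-8800} + \frac{8987}{-2614}\right) = -4 + \left(\left(-2123\right) \left(- \frac{1}{8800}\right) + 8987 \left(- \frac{1}{2614}\right)\right) = -4 + \left(\frac{193}{800} - \frac{8987}{2614}\right) = -4 - \frac{3342549}{1045600} = - \frac{7524949}{1045600} \approx -7.1968$)
$O - x{\left(J{\left(-11,-4 \right)} \right)} = - \frac{7524949}{1045600} - 5 = - \frac{12752949}{1045600}$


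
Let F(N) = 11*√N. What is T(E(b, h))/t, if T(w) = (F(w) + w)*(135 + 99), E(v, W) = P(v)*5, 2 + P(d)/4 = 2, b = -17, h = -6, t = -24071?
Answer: 0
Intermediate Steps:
P(d) = 0 (P(d) = -8 + 4*2 = -8 + 8 = 0)
E(v, W) = 0 (E(v, W) = 0*5 = 0)
T(w) = 234*w + 2574*√w (T(w) = (11*√w + w)*(135 + 99) = (w + 11*√w)*234 = 234*w + 2574*√w)
T(E(b, h))/t = (234*0 + 2574*√0)/(-24071) = (0 + 2574*0)*(-1/24071) = (0 + 0)*(-1/24071) = 0*(-1/24071) = 0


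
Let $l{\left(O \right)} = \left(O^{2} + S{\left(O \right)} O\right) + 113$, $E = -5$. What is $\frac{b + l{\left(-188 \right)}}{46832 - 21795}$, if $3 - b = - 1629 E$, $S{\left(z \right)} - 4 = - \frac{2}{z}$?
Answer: $\frac{26561}{25037} \approx 1.0609$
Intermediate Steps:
$S{\left(z \right)} = 4 - \frac{2}{z}$
$l{\left(O \right)} = 113 + O^{2} + O \left(4 - \frac{2}{O}\right)$ ($l{\left(O \right)} = \left(O^{2} + \left(4 - \frac{2}{O}\right) O\right) + 113 = \left(O^{2} + O \left(4 - \frac{2}{O}\right)\right) + 113 = 113 + O^{2} + O \left(4 - \frac{2}{O}\right)$)
$b = -8142$ ($b = 3 - \left(-1629\right) \left(-5\right) = 3 - 8145 = -8142$)
$\frac{b + l{\left(-188 \right)}}{46832 - 21795} = \frac{-8142 + \left(111 + \left(-188\right)^{2} + 4 \left(-188\right)\right)}{46832 - 21795} = \frac{-8142 + \left(111 + 35344 - 752\right)}{25037} = \left(-8142 + 34703\right) \frac{1}{25037} = 26561 \cdot \frac{1}{25037} = \frac{26561}{25037}$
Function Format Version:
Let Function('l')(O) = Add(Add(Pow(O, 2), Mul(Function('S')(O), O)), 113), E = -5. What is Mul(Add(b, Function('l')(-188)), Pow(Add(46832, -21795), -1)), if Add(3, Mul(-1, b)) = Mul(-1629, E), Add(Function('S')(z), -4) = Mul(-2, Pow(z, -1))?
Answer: Rational(26561, 25037) ≈ 1.0609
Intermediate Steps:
Function('S')(z) = Add(4, Mul(-2, Pow(z, -1)))
Function('l')(O) = Add(113, Pow(O, 2), Mul(O, Add(4, Mul(-2, Pow(O, -1))))) (Function('l')(O) = Add(Add(Pow(O, 2), Mul(Add(4, Mul(-2, Pow(O, -1))), O)), 113) = Add(Add(Pow(O, 2), Mul(O, Add(4, Mul(-2, Pow(O, -1))))), 113) = Add(113, Pow(O, 2), Mul(O, Add(4, Mul(-2, Pow(O, -1))))))
b = -8142 (b = Add(3, Mul(-1, Mul(-1629, -5))) = Add(3, Mul(-1, 8145)) = Add(3, -8145) = -8142)
Mul(Add(b, Function('l')(-188)), Pow(Add(46832, -21795), -1)) = Mul(Add(-8142, Add(111, Pow(-188, 2), Mul(4, -188))), Pow(Add(46832, -21795), -1)) = Mul(Add(-8142, Add(111, 35344, -752)), Pow(25037, -1)) = Mul(Add(-8142, 34703), Rational(1, 25037)) = Mul(26561, Rational(1, 25037)) = Rational(26561, 25037)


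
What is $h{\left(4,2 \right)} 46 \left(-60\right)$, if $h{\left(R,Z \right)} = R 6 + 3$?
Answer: $-74520$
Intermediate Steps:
$h{\left(R,Z \right)} = 3 + 6 R$ ($h{\left(R,Z \right)} = 6 R + 3 = 3 + 6 R$)
$h{\left(4,2 \right)} 46 \left(-60\right) = \left(3 + 6 \cdot 4\right) 46 \left(-60\right) = \left(3 + 24\right) 46 \left(-60\right) = 27 \cdot 46 \left(-60\right) = 1242 \left(-60\right) = -74520$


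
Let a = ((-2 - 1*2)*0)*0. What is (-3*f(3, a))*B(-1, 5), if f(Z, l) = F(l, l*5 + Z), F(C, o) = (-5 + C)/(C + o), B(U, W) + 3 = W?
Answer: 10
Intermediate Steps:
B(U, W) = -3 + W
a = 0 (a = ((-2 - 2)*0)*0 = -4*0*0 = 0*0 = 0)
F(C, o) = (-5 + C)/(C + o)
f(Z, l) = (-5 + l)/(Z + 6*l) (f(Z, l) = (-5 + l)/(l + (l*5 + Z)) = (-5 + l)/(l + (5*l + Z)) = (-5 + l)/(l + (Z + 5*l)) = (-5 + l)/(Z + 6*l))
(-3*f(3, a))*B(-1, 5) = (-3*(-5 + 0)/(3 + 6*0))*(-3 + 5) = -3*(-5)/(3 + 0)*2 = -3*(-5)/3*2 = -(-5)*2 = -3*(-5/3)*2 = 5*2 = 10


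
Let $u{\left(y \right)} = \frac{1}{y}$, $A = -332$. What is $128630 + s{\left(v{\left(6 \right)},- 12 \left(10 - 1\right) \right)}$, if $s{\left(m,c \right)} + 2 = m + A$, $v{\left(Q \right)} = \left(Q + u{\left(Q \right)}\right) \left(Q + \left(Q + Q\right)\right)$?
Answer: $128407$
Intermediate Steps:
$v{\left(Q \right)} = 3 Q \left(Q + \frac{1}{Q}\right)$ ($v{\left(Q \right)} = \left(Q + \frac{1}{Q}\right) \left(Q + \left(Q + Q\right)\right) = \left(Q + \frac{1}{Q}\right) \left(Q + 2 Q\right) = \left(Q + \frac{1}{Q}\right) 3 Q = 3 Q \left(Q + \frac{1}{Q}\right)$)
$s{\left(m,c \right)} = -334 + m$ ($s{\left(m,c \right)} = -2 + \left(m - 332\right) = -2 + \left(-332 + m\right) = -334 + m$)
$128630 + s{\left(v{\left(6 \right)},- 12 \left(10 - 1\right) \right)} = 128630 - \left(331 - 108\right) = 128630 + \left(-334 + \left(3 + 3 \cdot 36\right)\right) = 128630 + \left(-334 + \left(3 + 108\right)\right) = 128630 + \left(-334 + 111\right) = 128630 - 223 = 128407$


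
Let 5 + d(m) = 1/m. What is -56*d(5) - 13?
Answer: 1279/5 ≈ 255.80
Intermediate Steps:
d(m) = -5 + 1/m
-56*d(5) - 13 = -56*(-5 + 1/5) - 13 = -56*(-24/5) - 13 = 1344/5 - 13 = 1279/5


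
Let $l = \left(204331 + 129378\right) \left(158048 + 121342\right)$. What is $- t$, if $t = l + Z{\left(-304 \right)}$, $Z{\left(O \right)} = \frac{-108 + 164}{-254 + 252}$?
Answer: $-93234957482$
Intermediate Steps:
$Z{\left(O \right)} = -28$ ($Z{\left(O \right)} = \frac{56}{-2} = 56 \left(- \frac{1}{2}\right) = -28$)
$l = 93234957510$ ($l = 333709 \cdot 279390 = 93234957510$)
$t = 93234957482$ ($t = 93234957510 - 28 = 93234957482$)
$- t = \left(-1\right) 93234957482 = -93234957482$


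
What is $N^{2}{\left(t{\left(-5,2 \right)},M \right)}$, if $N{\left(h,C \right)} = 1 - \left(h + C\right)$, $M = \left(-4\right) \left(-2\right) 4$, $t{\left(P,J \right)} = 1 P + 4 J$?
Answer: $1156$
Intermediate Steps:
$t{\left(P,J \right)} = P + 4 J$
$M = 32$ ($M = 8 \cdot 4 = 32$)
$N{\left(h,C \right)} = 1 - C - h$ ($N{\left(h,C \right)} = 1 - \left(C + h\right) = 1 - C - h$)
$N^{2}{\left(t{\left(-5,2 \right)},M \right)} = \left(1 - 32 - \left(-5 + 4 \cdot 2\right)\right)^{2} = \left(1 - 32 - \left(-5 + 8\right)\right)^{2} = \left(1 - 32 - 3\right)^{2} = \left(-34\right)^{2} = 1156$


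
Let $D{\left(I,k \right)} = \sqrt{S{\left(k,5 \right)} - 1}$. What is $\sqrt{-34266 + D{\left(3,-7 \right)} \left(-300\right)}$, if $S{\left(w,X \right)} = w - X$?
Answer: $\sqrt{-34266 - 300 i \sqrt{13}} \approx 2.921 - 185.13 i$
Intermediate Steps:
$D{\left(I,k \right)} = \sqrt{-6 + k}$ ($D{\left(I,k \right)} = \sqrt{\left(k - 5\right) - 1} = \sqrt{\left(-5 + k\right) - 1} = \sqrt{-6 + k}$)
$\sqrt{-34266 + D{\left(3,-7 \right)} \left(-300\right)} = \sqrt{-34266 + \sqrt{-6 - 7} \left(-300\right)} = \sqrt{-34266 + \sqrt{-13} \left(-300\right)} = \sqrt{-34266 + i \sqrt{13} \left(-300\right)} = \sqrt{-34266 - 300 i \sqrt{13}}$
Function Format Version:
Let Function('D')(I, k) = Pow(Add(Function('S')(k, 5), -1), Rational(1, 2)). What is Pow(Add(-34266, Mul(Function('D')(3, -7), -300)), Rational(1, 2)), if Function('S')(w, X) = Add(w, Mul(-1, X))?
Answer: Pow(Add(-34266, Mul(-300, I, Pow(13, Rational(1, 2)))), Rational(1, 2)) ≈ Add(2.921, Mul(-185.13, I))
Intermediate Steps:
Function('D')(I, k) = Pow(Add(-6, k), Rational(1, 2)) (Function('D')(I, k) = Pow(Add(Add(k, Mul(-1, 5)), -1), Rational(1, 2)) = Pow(Add(Add(k, -5), -1), Rational(1, 2)) = Pow(Add(Add(-5, k), -1), Rational(1, 2)) = Pow(Add(-6, k), Rational(1, 2)))
Pow(Add(-34266, Mul(Function('D')(3, -7), -300)), Rational(1, 2)) = Pow(Add(-34266, Mul(Pow(Add(-6, -7), Rational(1, 2)), -300)), Rational(1, 2)) = Pow(Add(-34266, Mul(Pow(-13, Rational(1, 2)), -300)), Rational(1, 2)) = Pow(Add(-34266, Mul(Mul(I, Pow(13, Rational(1, 2))), -300)), Rational(1, 2)) = Pow(Add(-34266, Mul(-300, I, Pow(13, Rational(1, 2)))), Rational(1, 2))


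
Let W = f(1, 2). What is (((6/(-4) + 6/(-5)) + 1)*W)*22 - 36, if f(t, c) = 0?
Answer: -36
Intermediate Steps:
W = 0
(((6/(-4) + 6/(-5)) + 1)*W)*22 - 36 = (((6/(-4) + 6/(-5)) + 1)*0)*22 - 36 = (((6*(-¼) + 6*(-⅕)) + 1)*0)*22 - 36 = (((-3/2 - 6/5) + 1)*0)*22 - 36 = ((-27/10 + 1)*0)*22 - 36 = -17/10*0*22 - 36 = 0*22 - 36 = 0 - 36 = -36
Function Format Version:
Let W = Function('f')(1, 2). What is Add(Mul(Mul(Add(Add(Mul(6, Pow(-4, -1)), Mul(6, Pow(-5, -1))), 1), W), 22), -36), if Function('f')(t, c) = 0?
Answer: -36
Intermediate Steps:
W = 0
Add(Mul(Mul(Add(Add(Mul(6, Pow(-4, -1)), Mul(6, Pow(-5, -1))), 1), W), 22), -36) = Add(Mul(Mul(Add(Add(Mul(6, Pow(-4, -1)), Mul(6, Pow(-5, -1))), 1), 0), 22), -36) = Add(Mul(Mul(Add(Add(Mul(6, Rational(-1, 4)), Mul(6, Rational(-1, 5))), 1), 0), 22), -36) = Add(Mul(Mul(Add(Add(Rational(-3, 2), Rational(-6, 5)), 1), 0), 22), -36) = Add(Mul(Mul(Add(Rational(-27, 10), 1), 0), 22), -36) = Add(Mul(Mul(Rational(-17, 10), 0), 22), -36) = Add(Mul(0, 22), -36) = Add(0, -36) = -36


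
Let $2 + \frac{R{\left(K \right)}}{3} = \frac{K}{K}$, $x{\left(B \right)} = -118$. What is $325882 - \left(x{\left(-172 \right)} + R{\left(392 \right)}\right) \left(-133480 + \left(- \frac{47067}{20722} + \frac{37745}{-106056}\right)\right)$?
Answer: $- \frac{17389808260074109}{1098846216} \approx -1.5826 \cdot 10^{7}$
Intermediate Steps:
$R{\left(K \right)} = -3$ ($R{\left(K \right)} = -6 + 3 \frac{K}{K} = -6 + 3 \cdot 1 = -6 + 3 = -3$)
$325882 - \left(x{\left(-172 \right)} + R{\left(392 \right)}\right) \left(-133480 + \left(- \frac{47067}{20722} + \frac{37745}{-106056}\right)\right) = 325882 - \left(-118 - 3\right) \left(-133480 + \left(- \frac{47067}{20722} + \frac{37745}{-106056}\right)\right) = 325882 - - 121 \left(-133480 + \left(\left(-47067\right) \frac{1}{20722} + 37745 \left(- \frac{1}{106056}\right)\right)\right) = 325882 - - 121 \left(-133480 - \frac{2886944821}{1098846216}\right) = 325882 - \left(-121\right) \left(- \frac{146676879856501}{1098846216}\right) = 325882 - \frac{17747902462636621}{1098846216} = - \frac{17389808260074109}{1098846216}$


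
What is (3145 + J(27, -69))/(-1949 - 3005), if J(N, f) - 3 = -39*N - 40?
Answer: -2055/4954 ≈ -0.41482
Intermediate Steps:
J(N, f) = -37 - 39*N (J(N, f) = 3 + (-39*N - 40) = 3 + (-40 - 39*N) = -37 - 39*N)
(3145 + J(27, -69))/(-1949 - 3005) = (3145 + (-37 - 39*27))/(-1949 - 3005) = (3145 + (-37 - 1053))/(-4954) = (3145 - 1090)*(-1/4954) = 2055*(-1/4954) = -2055/4954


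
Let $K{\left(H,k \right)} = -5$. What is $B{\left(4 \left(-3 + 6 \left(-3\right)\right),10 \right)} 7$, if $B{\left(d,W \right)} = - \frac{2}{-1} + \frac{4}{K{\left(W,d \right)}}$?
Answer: $\frac{42}{5} \approx 8.4$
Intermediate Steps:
$B{\left(d,W \right)} = \frac{6}{5}$ ($B{\left(d,W \right)} = - \frac{2}{-1} + \frac{4}{-5} = \left(-2\right) \left(-1\right) + 4 \left(- \frac{1}{5}\right) = 2 - \frac{4}{5} = \frac{6}{5}$)
$B{\left(4 \left(-3 + 6 \left(-3\right)\right),10 \right)} 7 = \frac{6}{5} \cdot 7 = \frac{42}{5}$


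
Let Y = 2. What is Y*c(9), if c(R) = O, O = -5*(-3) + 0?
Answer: 30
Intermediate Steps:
O = 15 (O = 15 + 0 = 15)
c(R) = 15
Y*c(9) = 2*15 = 30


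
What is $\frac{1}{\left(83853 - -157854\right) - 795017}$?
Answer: $- \frac{1}{553310} \approx -1.8073 \cdot 10^{-6}$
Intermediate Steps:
$\frac{1}{\left(83853 - -157854\right) - 795017} = \frac{1}{\left(83853 + 157854\right) - 795017} = \frac{1}{241707 - 795017} = \frac{1}{-553310} = - \frac{1}{553310}$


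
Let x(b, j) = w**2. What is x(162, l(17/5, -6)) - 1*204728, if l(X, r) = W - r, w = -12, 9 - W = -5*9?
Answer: -204584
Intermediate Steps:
W = 54 (W = 9 - (-5)*9 = 9 - 1*(-45) = 9 + 45 = 54)
l(X, r) = 54 - r
x(b, j) = 144 (x(b, j) = (-12)**2 = 144)
x(162, l(17/5, -6)) - 1*204728 = 144 - 1*204728 = 144 - 204728 = -204584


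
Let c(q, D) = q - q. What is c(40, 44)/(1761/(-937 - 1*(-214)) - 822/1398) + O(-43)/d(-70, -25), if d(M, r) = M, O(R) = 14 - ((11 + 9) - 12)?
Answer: -3/35 ≈ -0.085714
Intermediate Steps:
c(q, D) = 0
O(R) = 6 (O(R) = 14 - (20 - 12) = 14 - 1*8 = 14 - 8 = 6)
c(40, 44)/(1761/(-937 - 1*(-214)) - 822/1398) + O(-43)/d(-70, -25) = 0/(1761/(-937 - 1*(-214)) - 822/1398) + 6/(-70) = 0/(1761/(-937 + 214) - 822*1/1398) + 6*(-1/70) = 0/(1761/(-723) - 137/233) - 3/35 = 0/(1761*(-1/723) - 137/233) - 3/35 = 0/(-587/241 - 137/233) - 3/35 = 0/(-169788/56153) - 3/35 = 0*(-56153/169788) - 3/35 = 0 - 3/35 = -3/35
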